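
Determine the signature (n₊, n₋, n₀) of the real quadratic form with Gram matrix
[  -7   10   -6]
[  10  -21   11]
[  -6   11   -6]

step 0: pivot -7 → sign −
step 1: pivot -47/7 → sign −
step 2: pivot 1/47 → sign +
signature = (1, 2, 0)

Answer: (1, 2, 0)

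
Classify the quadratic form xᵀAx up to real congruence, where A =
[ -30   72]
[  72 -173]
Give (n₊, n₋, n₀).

Answer: (0, 2, 0)

Derivation:
step 0: pivot -30 → sign −
step 1: pivot -1/5 → sign −
signature = (0, 2, 0)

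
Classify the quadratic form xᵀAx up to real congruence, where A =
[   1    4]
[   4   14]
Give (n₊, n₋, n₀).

Answer: (1, 1, 0)

Derivation:
step 0: pivot 1 → sign +
step 1: pivot -2 → sign −
signature = (1, 1, 0)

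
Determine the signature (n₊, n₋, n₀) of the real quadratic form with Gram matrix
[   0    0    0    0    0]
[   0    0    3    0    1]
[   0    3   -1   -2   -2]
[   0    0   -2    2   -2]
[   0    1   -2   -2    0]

step 0: pivot -1 → sign −
step 1: pivot 9 → sign +
step 2: pivot 2 → sign +
step 3: pivot 1/3 → sign +
step 4: row/col 4 already zero → sign 0
signature = (3, 1, 1)

Answer: (3, 1, 1)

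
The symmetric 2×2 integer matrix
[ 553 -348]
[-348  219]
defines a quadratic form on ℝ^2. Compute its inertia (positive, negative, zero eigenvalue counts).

Answer: (2, 0, 0)

Derivation:
step 0: pivot 553 → sign +
step 1: pivot 3/553 → sign +
signature = (2, 0, 0)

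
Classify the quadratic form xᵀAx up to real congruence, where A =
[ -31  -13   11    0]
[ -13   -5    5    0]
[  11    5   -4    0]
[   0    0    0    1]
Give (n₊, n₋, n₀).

Answer: (2, 2, 0)

Derivation:
step 0: pivot -31 → sign −
step 1: pivot 14/31 → sign +
step 2: pivot -3/7 → sign −
step 3: pivot 1 → sign +
signature = (2, 2, 0)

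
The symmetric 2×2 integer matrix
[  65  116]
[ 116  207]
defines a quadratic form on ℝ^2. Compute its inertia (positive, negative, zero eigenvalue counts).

step 0: pivot 65 → sign +
step 1: pivot -1/65 → sign −
signature = (1, 1, 0)

Answer: (1, 1, 0)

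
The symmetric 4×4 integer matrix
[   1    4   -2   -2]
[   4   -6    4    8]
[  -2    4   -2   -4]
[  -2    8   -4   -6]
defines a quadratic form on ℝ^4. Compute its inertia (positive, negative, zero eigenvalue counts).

Answer: (3, 1, 0)

Derivation:
step 0: pivot 1 → sign +
step 1: pivot -22 → sign −
step 2: pivot 6/11 → sign +
step 3: pivot 2/3 → sign +
signature = (3, 1, 0)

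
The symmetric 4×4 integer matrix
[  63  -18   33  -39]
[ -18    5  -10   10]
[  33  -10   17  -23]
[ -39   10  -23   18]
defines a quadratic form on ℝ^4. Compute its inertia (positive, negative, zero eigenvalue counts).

Answer: (3, 1, 0)

Derivation:
step 0: pivot 63 → sign +
step 1: pivot -1/7 → sign −
step 2: pivot 2 → sign +
step 3: pivot 1 → sign +
signature = (3, 1, 0)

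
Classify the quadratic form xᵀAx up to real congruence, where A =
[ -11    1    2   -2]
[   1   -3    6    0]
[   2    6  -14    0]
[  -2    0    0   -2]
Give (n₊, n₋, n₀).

Answer: (0, 4, 0)

Derivation:
step 0: pivot -11 → sign −
step 1: pivot -32/11 → sign −
step 2: pivot -1/2 → sign −
step 3: pivot -1/2 → sign −
signature = (0, 4, 0)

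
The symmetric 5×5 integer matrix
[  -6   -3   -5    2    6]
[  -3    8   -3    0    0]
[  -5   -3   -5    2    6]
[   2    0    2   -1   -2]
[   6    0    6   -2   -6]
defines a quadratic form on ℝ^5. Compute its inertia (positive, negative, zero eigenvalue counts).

step 0: pivot -6 → sign −
step 1: pivot 19/2 → sign +
step 2: pivot -49/57 → sign −
step 3: pivot -17/49 → sign −
step 4: pivot -2/17 → sign −
signature = (1, 4, 0)

Answer: (1, 4, 0)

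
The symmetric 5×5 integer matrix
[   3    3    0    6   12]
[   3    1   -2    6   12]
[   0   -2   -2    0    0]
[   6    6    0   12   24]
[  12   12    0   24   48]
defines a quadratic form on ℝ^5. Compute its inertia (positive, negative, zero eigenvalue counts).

Answer: (1, 1, 3)

Derivation:
step 0: pivot 3 → sign +
step 1: pivot -2 → sign −
step 2: row/col 2 already zero → sign 0
step 3: row/col 3 already zero → sign 0
step 4: row/col 4 already zero → sign 0
signature = (1, 1, 3)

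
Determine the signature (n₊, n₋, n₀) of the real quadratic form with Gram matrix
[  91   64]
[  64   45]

Answer: (1, 1, 0)

Derivation:
step 0: pivot 91 → sign +
step 1: pivot -1/91 → sign −
signature = (1, 1, 0)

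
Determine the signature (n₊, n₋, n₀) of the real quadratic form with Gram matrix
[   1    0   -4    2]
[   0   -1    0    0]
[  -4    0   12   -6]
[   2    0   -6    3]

Answer: (1, 2, 1)

Derivation:
step 0: pivot 1 → sign +
step 1: pivot -1 → sign −
step 2: pivot -4 → sign −
step 3: row/col 3 already zero → sign 0
signature = (1, 2, 1)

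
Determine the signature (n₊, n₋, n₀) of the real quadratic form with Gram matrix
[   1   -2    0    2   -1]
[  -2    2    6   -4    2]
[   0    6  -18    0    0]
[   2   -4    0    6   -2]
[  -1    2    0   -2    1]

Answer: (2, 1, 2)

Derivation:
step 0: pivot 1 → sign +
step 1: pivot -2 → sign −
step 2: pivot 2 → sign +
step 3: row/col 3 already zero → sign 0
step 4: row/col 4 already zero → sign 0
signature = (2, 1, 2)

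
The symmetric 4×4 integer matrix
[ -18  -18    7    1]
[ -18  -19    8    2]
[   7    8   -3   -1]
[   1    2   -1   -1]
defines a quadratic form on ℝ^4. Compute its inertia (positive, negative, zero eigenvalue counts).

step 0: pivot -18 → sign −
step 1: pivot -1 → sign −
step 2: pivot 13/18 → sign +
step 3: pivot -2/13 → sign −
signature = (1, 3, 0)

Answer: (1, 3, 0)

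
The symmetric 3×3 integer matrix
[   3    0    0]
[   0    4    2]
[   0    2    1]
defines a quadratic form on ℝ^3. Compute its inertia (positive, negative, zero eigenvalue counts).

Answer: (2, 0, 1)

Derivation:
step 0: pivot 3 → sign +
step 1: pivot 4 → sign +
step 2: row/col 2 already zero → sign 0
signature = (2, 0, 1)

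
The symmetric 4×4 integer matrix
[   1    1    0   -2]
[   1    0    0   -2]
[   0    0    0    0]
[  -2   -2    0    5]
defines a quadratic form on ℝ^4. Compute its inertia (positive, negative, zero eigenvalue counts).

Answer: (2, 1, 1)

Derivation:
step 0: pivot 1 → sign +
step 1: pivot -1 → sign −
step 2: pivot 1 → sign +
step 3: row/col 3 already zero → sign 0
signature = (2, 1, 1)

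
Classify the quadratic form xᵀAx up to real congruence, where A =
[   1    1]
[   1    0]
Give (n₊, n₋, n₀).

step 0: pivot 1 → sign +
step 1: pivot -1 → sign −
signature = (1, 1, 0)

Answer: (1, 1, 0)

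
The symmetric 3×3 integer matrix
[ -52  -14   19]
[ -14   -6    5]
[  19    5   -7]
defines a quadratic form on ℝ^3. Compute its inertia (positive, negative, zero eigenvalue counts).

Answer: (0, 3, 0)

Derivation:
step 0: pivot -52 → sign −
step 1: pivot -29/13 → sign −
step 2: pivot -3/58 → sign −
signature = (0, 3, 0)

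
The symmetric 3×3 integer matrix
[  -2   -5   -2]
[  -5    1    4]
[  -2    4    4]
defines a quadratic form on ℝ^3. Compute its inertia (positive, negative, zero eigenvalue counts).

Answer: (1, 1, 1)

Derivation:
step 0: pivot -2 → sign −
step 1: pivot 27/2 → sign +
step 2: row/col 2 already zero → sign 0
signature = (1, 1, 1)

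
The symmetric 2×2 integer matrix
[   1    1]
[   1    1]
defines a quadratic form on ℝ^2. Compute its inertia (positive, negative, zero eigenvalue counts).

step 0: pivot 1 → sign +
step 1: row/col 1 already zero → sign 0
signature = (1, 0, 1)

Answer: (1, 0, 1)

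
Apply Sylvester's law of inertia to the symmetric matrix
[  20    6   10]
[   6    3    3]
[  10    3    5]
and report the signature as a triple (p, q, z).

Answer: (2, 0, 1)

Derivation:
step 0: pivot 20 → sign +
step 1: pivot 6/5 → sign +
step 2: row/col 2 already zero → sign 0
signature = (2, 0, 1)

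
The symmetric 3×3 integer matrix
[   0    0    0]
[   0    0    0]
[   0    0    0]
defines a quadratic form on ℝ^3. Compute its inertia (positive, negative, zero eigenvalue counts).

step 0: row/col 0 already zero → sign 0
step 1: row/col 1 already zero → sign 0
step 2: row/col 2 already zero → sign 0
signature = (0, 0, 3)

Answer: (0, 0, 3)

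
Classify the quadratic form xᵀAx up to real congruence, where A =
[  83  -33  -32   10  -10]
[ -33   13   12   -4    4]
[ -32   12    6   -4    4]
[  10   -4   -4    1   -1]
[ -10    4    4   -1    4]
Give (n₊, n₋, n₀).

Answer: (2, 3, 0)

Derivation:
step 0: pivot 83 → sign +
step 1: pivot -10/83 → sign −
step 2: pivot -2 → sign −
step 3: pivot -1/5 → sign −
step 4: pivot 3 → sign +
signature = (2, 3, 0)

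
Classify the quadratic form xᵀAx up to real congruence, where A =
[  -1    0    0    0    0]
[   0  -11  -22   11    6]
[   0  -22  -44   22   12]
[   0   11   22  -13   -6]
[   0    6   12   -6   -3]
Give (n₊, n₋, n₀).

step 0: pivot -1 → sign −
step 1: pivot -11 → sign −
step 2: pivot -2 → sign −
step 3: pivot 3/11 → sign +
step 4: row/col 4 already zero → sign 0
signature = (1, 3, 1)

Answer: (1, 3, 1)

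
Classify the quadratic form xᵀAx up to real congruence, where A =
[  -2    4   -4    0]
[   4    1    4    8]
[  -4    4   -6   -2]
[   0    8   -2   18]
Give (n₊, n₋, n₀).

Answer: (2, 1, 1)

Derivation:
step 0: pivot -2 → sign −
step 1: pivot 9 → sign +
step 2: pivot 2/9 → sign +
step 3: row/col 3 already zero → sign 0
signature = (2, 1, 1)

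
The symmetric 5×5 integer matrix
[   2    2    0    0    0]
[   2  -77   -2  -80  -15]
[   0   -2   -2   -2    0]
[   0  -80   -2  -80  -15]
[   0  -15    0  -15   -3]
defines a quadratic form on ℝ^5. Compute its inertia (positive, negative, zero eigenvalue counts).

Answer: (2, 3, 0)

Derivation:
step 0: pivot 2 → sign +
step 1: pivot -79 → sign −
step 2: pivot -154/79 → sign −
step 3: pivot 78/77 → sign +
step 4: pivot -3/26 → sign −
signature = (2, 3, 0)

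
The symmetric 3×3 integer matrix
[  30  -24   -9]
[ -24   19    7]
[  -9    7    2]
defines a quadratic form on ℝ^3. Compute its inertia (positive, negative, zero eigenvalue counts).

step 0: pivot 30 → sign +
step 1: pivot -1/5 → sign −
step 2: pivot -1/2 → sign −
signature = (1, 2, 0)

Answer: (1, 2, 0)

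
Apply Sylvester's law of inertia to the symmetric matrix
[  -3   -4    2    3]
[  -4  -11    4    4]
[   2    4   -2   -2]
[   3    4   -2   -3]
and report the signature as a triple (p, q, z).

step 0: pivot -3 → sign −
step 1: pivot -17/3 → sign −
step 2: pivot -6/17 → sign −
step 3: row/col 3 already zero → sign 0
signature = (0, 3, 1)

Answer: (0, 3, 1)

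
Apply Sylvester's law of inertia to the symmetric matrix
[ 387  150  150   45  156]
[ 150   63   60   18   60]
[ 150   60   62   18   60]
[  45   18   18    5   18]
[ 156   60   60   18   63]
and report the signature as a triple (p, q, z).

Answer: (4, 1, 0)

Derivation:
step 0: pivot 387 → sign +
step 1: pivot 209/43 → sign +
step 2: pivot 658/209 → sign +
step 3: pivot -110/329 → sign −
step 4: pivot 3/55 → sign +
signature = (4, 1, 0)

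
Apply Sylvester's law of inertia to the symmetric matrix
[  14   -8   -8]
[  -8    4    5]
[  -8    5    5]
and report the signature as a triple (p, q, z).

Answer: (2, 1, 0)

Derivation:
step 0: pivot 14 → sign +
step 1: pivot -4/7 → sign −
step 2: pivot 3/4 → sign +
signature = (2, 1, 0)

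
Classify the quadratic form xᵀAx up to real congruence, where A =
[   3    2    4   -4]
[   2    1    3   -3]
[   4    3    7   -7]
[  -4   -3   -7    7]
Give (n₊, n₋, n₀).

step 0: pivot 3 → sign +
step 1: pivot -1/3 → sign −
step 2: pivot 2 → sign +
step 3: row/col 3 already zero → sign 0
signature = (2, 1, 1)

Answer: (2, 1, 1)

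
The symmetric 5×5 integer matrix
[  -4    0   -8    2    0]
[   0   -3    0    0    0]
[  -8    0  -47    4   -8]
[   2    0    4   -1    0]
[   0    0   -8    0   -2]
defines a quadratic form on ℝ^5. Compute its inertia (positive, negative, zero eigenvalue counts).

Answer: (1, 3, 1)

Derivation:
step 0: pivot -4 → sign −
step 1: pivot -3 → sign −
step 2: pivot -31 → sign −
step 3: pivot 2/31 → sign +
step 4: row/col 4 already zero → sign 0
signature = (1, 3, 1)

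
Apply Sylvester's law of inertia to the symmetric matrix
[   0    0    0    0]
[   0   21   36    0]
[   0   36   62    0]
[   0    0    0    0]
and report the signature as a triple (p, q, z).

Answer: (2, 0, 2)

Derivation:
step 0: pivot 21 → sign +
step 1: pivot 2/7 → sign +
step 2: row/col 2 already zero → sign 0
step 3: row/col 3 already zero → sign 0
signature = (2, 0, 2)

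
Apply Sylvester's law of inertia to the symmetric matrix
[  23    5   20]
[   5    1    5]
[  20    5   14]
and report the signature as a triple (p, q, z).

step 0: pivot 23 → sign +
step 1: pivot -2/23 → sign −
step 2: pivot 3/2 → sign +
signature = (2, 1, 0)

Answer: (2, 1, 0)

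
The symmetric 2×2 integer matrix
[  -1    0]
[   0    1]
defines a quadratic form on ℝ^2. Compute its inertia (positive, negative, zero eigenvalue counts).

step 0: pivot -1 → sign −
step 1: pivot 1 → sign +
signature = (1, 1, 0)

Answer: (1, 1, 0)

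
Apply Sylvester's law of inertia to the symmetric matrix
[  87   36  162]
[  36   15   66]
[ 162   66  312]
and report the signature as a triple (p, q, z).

Answer: (2, 0, 1)

Derivation:
step 0: pivot 87 → sign +
step 1: pivot 3/29 → sign +
step 2: row/col 2 already zero → sign 0
signature = (2, 0, 1)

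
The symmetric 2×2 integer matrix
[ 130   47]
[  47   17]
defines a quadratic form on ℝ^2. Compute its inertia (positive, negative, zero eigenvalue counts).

Answer: (2, 0, 0)

Derivation:
step 0: pivot 130 → sign +
step 1: pivot 1/130 → sign +
signature = (2, 0, 0)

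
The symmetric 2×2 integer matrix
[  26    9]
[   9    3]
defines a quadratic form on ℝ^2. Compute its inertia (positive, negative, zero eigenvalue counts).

Answer: (1, 1, 0)

Derivation:
step 0: pivot 26 → sign +
step 1: pivot -3/26 → sign −
signature = (1, 1, 0)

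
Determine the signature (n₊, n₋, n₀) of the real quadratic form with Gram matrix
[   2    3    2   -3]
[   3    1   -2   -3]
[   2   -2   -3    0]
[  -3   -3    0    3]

Answer: (2, 2, 0)

Derivation:
step 0: pivot 2 → sign +
step 1: pivot -7/2 → sign −
step 2: pivot 15/7 → sign +
step 3: pivot -6/5 → sign −
signature = (2, 2, 0)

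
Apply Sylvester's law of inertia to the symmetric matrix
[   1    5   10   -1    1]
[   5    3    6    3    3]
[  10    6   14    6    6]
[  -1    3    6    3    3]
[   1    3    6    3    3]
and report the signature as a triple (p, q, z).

step 0: pivot 1 → sign +
step 1: pivot -22 → sign −
step 2: pivot 2 → sign +
step 3: pivot 54/11 → sign +
step 4: row/col 4 already zero → sign 0
signature = (3, 1, 1)

Answer: (3, 1, 1)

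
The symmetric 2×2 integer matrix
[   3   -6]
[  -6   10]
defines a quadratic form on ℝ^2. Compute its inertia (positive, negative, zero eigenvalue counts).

Answer: (1, 1, 0)

Derivation:
step 0: pivot 3 → sign +
step 1: pivot -2 → sign −
signature = (1, 1, 0)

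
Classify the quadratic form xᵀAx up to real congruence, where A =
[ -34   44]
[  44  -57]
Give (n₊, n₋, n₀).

step 0: pivot -34 → sign −
step 1: pivot -1/17 → sign −
signature = (0, 2, 0)

Answer: (0, 2, 0)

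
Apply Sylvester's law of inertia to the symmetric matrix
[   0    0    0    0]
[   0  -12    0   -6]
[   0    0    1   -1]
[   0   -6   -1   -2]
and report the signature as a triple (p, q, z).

step 0: pivot -12 → sign −
step 1: pivot 1 → sign +
step 2: row/col 2 already zero → sign 0
step 3: row/col 3 already zero → sign 0
signature = (1, 1, 2)

Answer: (1, 1, 2)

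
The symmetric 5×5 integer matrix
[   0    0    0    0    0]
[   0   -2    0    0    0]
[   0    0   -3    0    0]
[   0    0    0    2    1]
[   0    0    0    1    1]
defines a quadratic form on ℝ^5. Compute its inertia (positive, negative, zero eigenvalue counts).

step 0: pivot -2 → sign −
step 1: pivot -3 → sign −
step 2: pivot 2 → sign +
step 3: pivot 1/2 → sign +
step 4: row/col 4 already zero → sign 0
signature = (2, 2, 1)

Answer: (2, 2, 1)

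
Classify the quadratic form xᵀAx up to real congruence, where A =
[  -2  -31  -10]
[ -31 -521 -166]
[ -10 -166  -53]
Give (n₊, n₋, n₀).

Answer: (0, 3, 0)

Derivation:
step 0: pivot -2 → sign −
step 1: pivot -81/2 → sign −
step 2: pivot -1/81 → sign −
signature = (0, 3, 0)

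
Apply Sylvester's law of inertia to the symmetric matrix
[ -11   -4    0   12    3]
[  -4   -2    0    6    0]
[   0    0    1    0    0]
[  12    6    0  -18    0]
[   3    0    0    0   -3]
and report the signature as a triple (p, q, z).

step 0: pivot -11 → sign −
step 1: pivot -6/11 → sign −
step 2: pivot 1 → sign +
step 3: row/col 3 already zero → sign 0
step 4: row/col 4 already zero → sign 0
signature = (1, 2, 2)

Answer: (1, 2, 2)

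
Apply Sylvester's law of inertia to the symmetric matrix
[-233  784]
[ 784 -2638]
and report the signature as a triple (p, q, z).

step 0: pivot -233 → sign −
step 1: pivot 2/233 → sign +
signature = (1, 1, 0)

Answer: (1, 1, 0)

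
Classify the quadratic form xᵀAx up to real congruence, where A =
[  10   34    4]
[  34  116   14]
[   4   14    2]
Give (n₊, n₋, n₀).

Answer: (2, 0, 1)

Derivation:
step 0: pivot 10 → sign +
step 1: pivot 2/5 → sign +
step 2: row/col 2 already zero → sign 0
signature = (2, 0, 1)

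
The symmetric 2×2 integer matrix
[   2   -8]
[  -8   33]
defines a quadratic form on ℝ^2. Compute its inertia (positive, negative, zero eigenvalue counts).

step 0: pivot 2 → sign +
step 1: pivot 1 → sign +
signature = (2, 0, 0)

Answer: (2, 0, 0)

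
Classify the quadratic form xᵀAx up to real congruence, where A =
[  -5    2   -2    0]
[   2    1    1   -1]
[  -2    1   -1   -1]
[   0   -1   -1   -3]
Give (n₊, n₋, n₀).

step 0: pivot -5 → sign −
step 1: pivot 9/5 → sign +
step 2: pivot -2/9 → sign −
step 3: row/col 3 already zero → sign 0
signature = (1, 2, 1)

Answer: (1, 2, 1)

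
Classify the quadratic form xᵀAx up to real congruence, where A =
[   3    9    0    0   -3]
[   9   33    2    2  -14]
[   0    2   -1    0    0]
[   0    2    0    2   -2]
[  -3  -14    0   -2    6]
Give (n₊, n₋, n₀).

step 0: pivot 3 → sign +
step 1: pivot 6 → sign +
step 2: pivot -5/3 → sign −
step 3: pivot 8/5 → sign +
step 4: pivot -1/8 → sign −
signature = (3, 2, 0)

Answer: (3, 2, 0)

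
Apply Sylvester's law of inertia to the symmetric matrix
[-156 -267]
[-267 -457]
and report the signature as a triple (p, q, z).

Answer: (0, 2, 0)

Derivation:
step 0: pivot -156 → sign −
step 1: pivot -1/52 → sign −
signature = (0, 2, 0)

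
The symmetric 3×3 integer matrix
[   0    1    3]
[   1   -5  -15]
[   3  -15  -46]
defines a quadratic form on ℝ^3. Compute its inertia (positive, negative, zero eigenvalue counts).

step 0: pivot -5 → sign −
step 1: pivot 1/5 → sign +
step 2: pivot -1 → sign −
signature = (1, 2, 0)

Answer: (1, 2, 0)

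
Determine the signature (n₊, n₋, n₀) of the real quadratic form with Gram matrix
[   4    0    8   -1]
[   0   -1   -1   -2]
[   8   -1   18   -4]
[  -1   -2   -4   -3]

step 0: pivot 4 → sign +
step 1: pivot -1 → sign −
step 2: pivot 3 → sign +
step 3: pivot 3/4 → sign +
signature = (3, 1, 0)

Answer: (3, 1, 0)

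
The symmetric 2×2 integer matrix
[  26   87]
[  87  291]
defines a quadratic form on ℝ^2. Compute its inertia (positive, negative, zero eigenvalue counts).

step 0: pivot 26 → sign +
step 1: pivot -3/26 → sign −
signature = (1, 1, 0)

Answer: (1, 1, 0)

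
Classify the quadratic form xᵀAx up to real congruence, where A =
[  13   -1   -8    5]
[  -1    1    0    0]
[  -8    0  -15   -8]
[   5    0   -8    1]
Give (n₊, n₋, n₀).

step 0: pivot 13 → sign +
step 1: pivot 12/13 → sign +
step 2: pivot -61/3 → sign −
step 3: pivot -3/244 → sign −
signature = (2, 2, 0)

Answer: (2, 2, 0)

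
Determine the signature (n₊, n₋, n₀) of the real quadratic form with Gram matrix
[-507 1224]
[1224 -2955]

Answer: (0, 2, 0)

Derivation:
step 0: pivot -507 → sign −
step 1: pivot -3/169 → sign −
signature = (0, 2, 0)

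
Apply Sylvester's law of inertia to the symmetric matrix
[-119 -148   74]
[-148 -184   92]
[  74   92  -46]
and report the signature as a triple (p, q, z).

Answer: (1, 1, 1)

Derivation:
step 0: pivot -119 → sign −
step 1: pivot 8/119 → sign +
step 2: row/col 2 already zero → sign 0
signature = (1, 1, 1)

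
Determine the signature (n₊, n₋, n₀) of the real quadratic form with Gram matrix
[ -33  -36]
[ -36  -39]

step 0: pivot -33 → sign −
step 1: pivot 3/11 → sign +
signature = (1, 1, 0)

Answer: (1, 1, 0)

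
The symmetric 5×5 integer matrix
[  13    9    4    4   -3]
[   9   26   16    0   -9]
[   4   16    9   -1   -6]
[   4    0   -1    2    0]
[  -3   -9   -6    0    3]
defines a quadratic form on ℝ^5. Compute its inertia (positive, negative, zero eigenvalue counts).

step 0: pivot 13 → sign +
step 1: pivot 257/13 → sign +
step 2: pivot -279/257 → sign −
step 3: pivot 143/279 → sign +
step 4: pivot 6/143 → sign +
signature = (4, 1, 0)

Answer: (4, 1, 0)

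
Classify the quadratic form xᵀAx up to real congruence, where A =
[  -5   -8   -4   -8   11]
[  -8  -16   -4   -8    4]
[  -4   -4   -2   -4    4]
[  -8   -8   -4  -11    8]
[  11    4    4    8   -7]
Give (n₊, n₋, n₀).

Answer: (1, 3, 1)

Derivation:
step 0: pivot -5 → sign −
step 1: pivot -16/5 → sign −
step 2: pivot 3 → sign +
step 3: pivot -3 → sign −
step 4: row/col 4 already zero → sign 0
signature = (1, 3, 1)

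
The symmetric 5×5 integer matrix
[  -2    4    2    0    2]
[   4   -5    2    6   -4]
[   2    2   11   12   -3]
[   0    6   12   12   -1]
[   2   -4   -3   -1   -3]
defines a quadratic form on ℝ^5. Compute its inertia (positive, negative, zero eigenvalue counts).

step 0: pivot -2 → sign −
step 1: pivot 3 → sign +
step 2: pivot 1 → sign +
step 3: pivot -2 → sign −
step 4: pivot 1/2 → sign +
signature = (3, 2, 0)

Answer: (3, 2, 0)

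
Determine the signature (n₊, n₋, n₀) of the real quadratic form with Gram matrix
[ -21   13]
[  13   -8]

step 0: pivot -21 → sign −
step 1: pivot 1/21 → sign +
signature = (1, 1, 0)

Answer: (1, 1, 0)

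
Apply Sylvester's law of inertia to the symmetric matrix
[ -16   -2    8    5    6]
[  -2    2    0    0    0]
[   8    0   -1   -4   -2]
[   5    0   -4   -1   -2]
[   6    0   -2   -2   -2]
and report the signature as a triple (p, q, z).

Answer: (2, 3, 0)

Derivation:
step 0: pivot -16 → sign −
step 1: pivot 9/4 → sign +
step 2: pivot 23/9 → sign +
step 3: pivot -39/46 → sign −
step 4: pivot -2/13 → sign −
signature = (2, 3, 0)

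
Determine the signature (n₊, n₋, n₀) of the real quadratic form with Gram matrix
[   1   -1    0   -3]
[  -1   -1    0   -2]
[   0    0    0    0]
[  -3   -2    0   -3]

Answer: (2, 1, 1)

Derivation:
step 0: pivot 1 → sign +
step 1: pivot -2 → sign −
step 2: pivot 1/2 → sign +
step 3: row/col 3 already zero → sign 0
signature = (2, 1, 1)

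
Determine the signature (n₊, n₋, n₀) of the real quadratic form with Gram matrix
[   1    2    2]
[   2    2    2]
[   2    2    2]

Answer: (1, 1, 1)

Derivation:
step 0: pivot 1 → sign +
step 1: pivot -2 → sign −
step 2: row/col 2 already zero → sign 0
signature = (1, 1, 1)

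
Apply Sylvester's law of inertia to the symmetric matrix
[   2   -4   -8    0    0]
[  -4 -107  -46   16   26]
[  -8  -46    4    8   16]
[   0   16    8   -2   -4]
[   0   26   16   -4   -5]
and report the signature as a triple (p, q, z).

step 0: pivot 2 → sign +
step 1: pivot -115 → sign −
step 2: pivot 624/115 → sign +
step 3: pivot 2/13 → sign +
step 4: row/col 4 already zero → sign 0
signature = (3, 1, 1)

Answer: (3, 1, 1)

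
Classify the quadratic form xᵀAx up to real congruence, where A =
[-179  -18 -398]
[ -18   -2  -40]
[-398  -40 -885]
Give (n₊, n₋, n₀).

step 0: pivot -179 → sign −
step 1: pivot -34/179 → sign −
step 2: pivot -1/17 → sign −
signature = (0, 3, 0)

Answer: (0, 3, 0)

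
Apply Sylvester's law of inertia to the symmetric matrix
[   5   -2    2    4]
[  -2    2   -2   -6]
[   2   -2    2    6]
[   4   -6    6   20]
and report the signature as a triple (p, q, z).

step 0: pivot 5 → sign +
step 1: pivot 6/5 → sign +
step 2: pivot 2/3 → sign +
step 3: row/col 3 already zero → sign 0
signature = (3, 0, 1)

Answer: (3, 0, 1)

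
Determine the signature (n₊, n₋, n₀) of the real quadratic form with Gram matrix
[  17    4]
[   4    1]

Answer: (2, 0, 0)

Derivation:
step 0: pivot 17 → sign +
step 1: pivot 1/17 → sign +
signature = (2, 0, 0)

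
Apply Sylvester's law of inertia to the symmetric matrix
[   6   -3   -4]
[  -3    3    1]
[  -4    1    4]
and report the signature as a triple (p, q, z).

step 0: pivot 6 → sign +
step 1: pivot 3/2 → sign +
step 2: pivot 2/3 → sign +
signature = (3, 0, 0)

Answer: (3, 0, 0)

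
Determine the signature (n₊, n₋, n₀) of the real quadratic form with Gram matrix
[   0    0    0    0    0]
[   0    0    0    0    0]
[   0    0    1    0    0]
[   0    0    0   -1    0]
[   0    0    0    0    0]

Answer: (1, 1, 3)

Derivation:
step 0: pivot 1 → sign +
step 1: pivot -1 → sign −
step 2: row/col 2 already zero → sign 0
step 3: row/col 3 already zero → sign 0
step 4: row/col 4 already zero → sign 0
signature = (1, 1, 3)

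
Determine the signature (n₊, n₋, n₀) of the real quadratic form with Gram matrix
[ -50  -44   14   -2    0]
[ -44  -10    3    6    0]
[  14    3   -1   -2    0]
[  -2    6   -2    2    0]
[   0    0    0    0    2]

Answer: (2, 2, 1)

Derivation:
step 0: pivot -50 → sign −
step 1: pivot 718/25 → sign +
step 2: pivot -75/718 → sign −
step 3: pivot 2 → sign +
step 4: row/col 4 already zero → sign 0
signature = (2, 2, 1)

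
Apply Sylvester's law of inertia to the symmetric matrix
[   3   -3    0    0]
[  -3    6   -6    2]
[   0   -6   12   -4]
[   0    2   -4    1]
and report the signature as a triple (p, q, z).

step 0: pivot 3 → sign +
step 1: pivot 3 → sign +
step 2: pivot -1/3 → sign −
step 3: row/col 3 already zero → sign 0
signature = (2, 1, 1)

Answer: (2, 1, 1)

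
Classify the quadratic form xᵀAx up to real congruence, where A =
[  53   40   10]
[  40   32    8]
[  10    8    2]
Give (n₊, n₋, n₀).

step 0: pivot 53 → sign +
step 1: pivot 96/53 → sign +
step 2: row/col 2 already zero → sign 0
signature = (2, 0, 1)

Answer: (2, 0, 1)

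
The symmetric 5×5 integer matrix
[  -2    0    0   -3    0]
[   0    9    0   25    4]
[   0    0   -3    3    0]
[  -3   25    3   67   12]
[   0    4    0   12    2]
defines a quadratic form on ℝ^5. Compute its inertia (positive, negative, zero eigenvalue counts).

step 0: pivot -2 → sign −
step 1: pivot 9 → sign +
step 2: pivot -3 → sign −
step 3: pivot 91/18 → sign +
step 4: pivot 6/91 → sign +
signature = (3, 2, 0)

Answer: (3, 2, 0)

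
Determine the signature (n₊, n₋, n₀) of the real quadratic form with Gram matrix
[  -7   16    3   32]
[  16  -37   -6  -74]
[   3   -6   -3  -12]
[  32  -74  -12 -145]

step 0: pivot -7 → sign −
step 1: pivot -3/7 → sign −
step 2: pivot 3 → sign +
step 3: row/col 3 already zero → sign 0
signature = (1, 2, 1)

Answer: (1, 2, 1)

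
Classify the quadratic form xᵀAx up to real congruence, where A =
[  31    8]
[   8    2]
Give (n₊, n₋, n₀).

Answer: (1, 1, 0)

Derivation:
step 0: pivot 31 → sign +
step 1: pivot -2/31 → sign −
signature = (1, 1, 0)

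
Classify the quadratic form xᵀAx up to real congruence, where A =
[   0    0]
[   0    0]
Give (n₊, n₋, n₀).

step 0: row/col 0 already zero → sign 0
step 1: row/col 1 already zero → sign 0
signature = (0, 0, 2)

Answer: (0, 0, 2)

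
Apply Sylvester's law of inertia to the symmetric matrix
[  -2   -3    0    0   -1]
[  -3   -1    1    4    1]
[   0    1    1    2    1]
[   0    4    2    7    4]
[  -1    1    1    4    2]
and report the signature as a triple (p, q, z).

Answer: (4, 1, 0)

Derivation:
step 0: pivot -2 → sign −
step 1: pivot 7/2 → sign +
step 2: pivot 5/7 → sign +
step 3: pivot 7/5 → sign +
step 4: pivot 1/7 → sign +
signature = (4, 1, 0)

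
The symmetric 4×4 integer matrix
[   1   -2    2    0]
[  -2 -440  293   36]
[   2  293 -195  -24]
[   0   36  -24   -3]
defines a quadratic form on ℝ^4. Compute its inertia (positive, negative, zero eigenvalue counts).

Answer: (1, 3, 0)

Derivation:
step 0: pivot 1 → sign +
step 1: pivot -444 → sign −
step 2: pivot -49/148 → sign −
step 3: pivot -3/49 → sign −
signature = (1, 3, 0)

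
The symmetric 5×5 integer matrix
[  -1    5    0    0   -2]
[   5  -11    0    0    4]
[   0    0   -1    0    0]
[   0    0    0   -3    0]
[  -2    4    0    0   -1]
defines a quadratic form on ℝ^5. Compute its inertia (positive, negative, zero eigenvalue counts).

Answer: (2, 3, 0)

Derivation:
step 0: pivot -1 → sign −
step 1: pivot 14 → sign +
step 2: pivot -1 → sign −
step 3: pivot -3 → sign −
step 4: pivot 3/7 → sign +
signature = (2, 3, 0)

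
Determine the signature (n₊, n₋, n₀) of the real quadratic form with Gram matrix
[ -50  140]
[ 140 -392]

Answer: (0, 1, 1)

Derivation:
step 0: pivot -50 → sign −
step 1: row/col 1 already zero → sign 0
signature = (0, 1, 1)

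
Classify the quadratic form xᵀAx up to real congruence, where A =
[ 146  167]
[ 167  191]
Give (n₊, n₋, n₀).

Answer: (1, 1, 0)

Derivation:
step 0: pivot 146 → sign +
step 1: pivot -3/146 → sign −
signature = (1, 1, 0)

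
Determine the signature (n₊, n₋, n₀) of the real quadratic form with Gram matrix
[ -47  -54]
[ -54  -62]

step 0: pivot -47 → sign −
step 1: pivot 2/47 → sign +
signature = (1, 1, 0)

Answer: (1, 1, 0)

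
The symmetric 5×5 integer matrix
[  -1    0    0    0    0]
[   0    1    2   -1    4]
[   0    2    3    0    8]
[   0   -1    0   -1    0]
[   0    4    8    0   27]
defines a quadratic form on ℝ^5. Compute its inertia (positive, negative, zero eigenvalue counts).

step 0: pivot -1 → sign −
step 1: pivot 1 → sign +
step 2: pivot -1 → sign −
step 3: pivot 2 → sign +
step 4: pivot 3 → sign +
signature = (3, 2, 0)

Answer: (3, 2, 0)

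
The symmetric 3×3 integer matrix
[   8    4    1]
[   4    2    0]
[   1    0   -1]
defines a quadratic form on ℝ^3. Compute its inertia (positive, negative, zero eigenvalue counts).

step 0: pivot 8 → sign +
step 1: pivot -9/8 → sign −
step 2: pivot 2/9 → sign +
signature = (2, 1, 0)

Answer: (2, 1, 0)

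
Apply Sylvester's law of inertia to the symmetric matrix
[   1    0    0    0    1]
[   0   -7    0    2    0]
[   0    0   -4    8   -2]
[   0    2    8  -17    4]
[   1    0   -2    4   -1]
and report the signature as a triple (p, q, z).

step 0: pivot 1 → sign +
step 1: pivot -7 → sign −
step 2: pivot -4 → sign −
step 3: pivot -3/7 → sign −
step 4: pivot -1 → sign −
signature = (1, 4, 0)

Answer: (1, 4, 0)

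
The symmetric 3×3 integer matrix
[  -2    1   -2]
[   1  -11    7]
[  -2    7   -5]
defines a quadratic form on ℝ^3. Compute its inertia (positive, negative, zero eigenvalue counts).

Answer: (1, 2, 0)

Derivation:
step 0: pivot -2 → sign −
step 1: pivot -21/2 → sign −
step 2: pivot 3/7 → sign +
signature = (1, 2, 0)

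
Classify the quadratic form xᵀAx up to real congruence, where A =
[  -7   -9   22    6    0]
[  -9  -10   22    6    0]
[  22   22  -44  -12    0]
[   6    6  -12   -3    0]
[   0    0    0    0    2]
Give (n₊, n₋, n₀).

step 0: pivot -7 → sign −
step 1: pivot 11/7 → sign +
step 2: pivot 3/11 → sign +
step 3: pivot 2 → sign +
step 4: row/col 4 already zero → sign 0
signature = (3, 1, 1)

Answer: (3, 1, 1)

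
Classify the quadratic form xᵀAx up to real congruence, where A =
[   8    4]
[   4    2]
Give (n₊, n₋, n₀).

step 0: pivot 8 → sign +
step 1: row/col 1 already zero → sign 0
signature = (1, 0, 1)

Answer: (1, 0, 1)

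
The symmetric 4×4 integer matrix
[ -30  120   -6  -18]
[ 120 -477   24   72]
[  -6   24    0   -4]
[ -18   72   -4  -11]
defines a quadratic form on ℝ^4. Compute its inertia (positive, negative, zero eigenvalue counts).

step 0: pivot -30 → sign −
step 1: pivot 3 → sign +
step 2: pivot 6/5 → sign +
step 3: pivot -1/3 → sign −
signature = (2, 2, 0)

Answer: (2, 2, 0)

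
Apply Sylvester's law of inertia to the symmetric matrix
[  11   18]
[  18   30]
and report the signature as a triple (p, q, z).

step 0: pivot 11 → sign +
step 1: pivot 6/11 → sign +
signature = (2, 0, 0)

Answer: (2, 0, 0)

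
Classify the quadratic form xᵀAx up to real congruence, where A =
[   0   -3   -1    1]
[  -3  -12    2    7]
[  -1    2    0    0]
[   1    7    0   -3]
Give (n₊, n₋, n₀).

step 0: pivot -12 → sign −
step 1: pivot 3/4 → sign +
step 2: pivot -8/3 → sign −
step 3: pivot 3/8 → sign +
signature = (2, 2, 0)

Answer: (2, 2, 0)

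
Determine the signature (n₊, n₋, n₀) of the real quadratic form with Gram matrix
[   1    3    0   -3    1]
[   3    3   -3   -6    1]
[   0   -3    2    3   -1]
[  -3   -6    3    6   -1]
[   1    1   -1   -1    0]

Answer: (3, 2, 0)

Derivation:
step 0: pivot 1 → sign +
step 1: pivot -6 → sign −
step 2: pivot 7/2 → sign +
step 3: pivot -15/7 → sign −
step 4: pivot 2/15 → sign +
signature = (3, 2, 0)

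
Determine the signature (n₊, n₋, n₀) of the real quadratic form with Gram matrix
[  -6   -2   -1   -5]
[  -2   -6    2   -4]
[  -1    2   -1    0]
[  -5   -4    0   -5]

Answer: (1, 2, 1)

Derivation:
step 0: pivot -6 → sign −
step 1: pivot -16/3 → sign −
step 2: pivot 3/16 → sign +
step 3: row/col 3 already zero → sign 0
signature = (1, 2, 1)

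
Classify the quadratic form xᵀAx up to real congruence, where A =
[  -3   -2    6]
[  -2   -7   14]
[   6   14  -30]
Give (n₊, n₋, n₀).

step 0: pivot -3 → sign −
step 1: pivot -17/3 → sign −
step 2: pivot -6/17 → sign −
signature = (0, 3, 0)

Answer: (0, 3, 0)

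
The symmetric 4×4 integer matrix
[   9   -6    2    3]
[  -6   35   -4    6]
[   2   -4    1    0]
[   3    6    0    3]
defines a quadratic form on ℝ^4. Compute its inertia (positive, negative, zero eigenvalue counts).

step 0: pivot 9 → sign +
step 1: pivot 31 → sign +
step 2: pivot 91/279 → sign +
step 3: pivot -6/91 → sign −
signature = (3, 1, 0)

Answer: (3, 1, 0)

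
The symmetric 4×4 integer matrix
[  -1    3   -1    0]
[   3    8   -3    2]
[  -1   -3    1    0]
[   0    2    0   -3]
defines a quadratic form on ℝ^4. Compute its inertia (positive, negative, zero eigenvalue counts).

step 0: pivot -1 → sign −
step 1: pivot 17 → sign +
step 2: pivot -2/17 → sign −
step 3: pivot 1 → sign +
signature = (2, 2, 0)

Answer: (2, 2, 0)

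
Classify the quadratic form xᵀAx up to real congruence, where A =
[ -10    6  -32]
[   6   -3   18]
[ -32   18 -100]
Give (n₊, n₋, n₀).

step 0: pivot -10 → sign −
step 1: pivot 3/5 → sign +
step 2: row/col 2 already zero → sign 0
signature = (1, 1, 1)

Answer: (1, 1, 1)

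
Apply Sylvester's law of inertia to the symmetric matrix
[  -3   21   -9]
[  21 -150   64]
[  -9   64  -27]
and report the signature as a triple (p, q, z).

step 0: pivot -3 → sign −
step 1: pivot -3 → sign −
step 2: pivot 1/3 → sign +
signature = (1, 2, 0)

Answer: (1, 2, 0)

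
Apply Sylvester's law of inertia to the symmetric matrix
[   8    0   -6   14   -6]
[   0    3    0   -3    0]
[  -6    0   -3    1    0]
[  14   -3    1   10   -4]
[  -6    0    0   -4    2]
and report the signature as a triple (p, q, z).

Answer: (3, 2, 0)

Derivation:
step 0: pivot 8 → sign +
step 1: pivot 3 → sign +
step 2: pivot -15/2 → sign −
step 3: pivot 2/15 → sign +
step 4: pivot -1 → sign −
signature = (3, 2, 0)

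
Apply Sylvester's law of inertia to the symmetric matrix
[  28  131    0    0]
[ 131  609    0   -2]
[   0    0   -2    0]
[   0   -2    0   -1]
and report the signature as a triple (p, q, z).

step 0: pivot 28 → sign +
step 1: pivot -109/28 → sign −
step 2: pivot -2 → sign −
step 3: pivot 3/109 → sign +
signature = (2, 2, 0)

Answer: (2, 2, 0)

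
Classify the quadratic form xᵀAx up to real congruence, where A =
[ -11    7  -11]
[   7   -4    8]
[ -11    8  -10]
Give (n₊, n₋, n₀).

step 0: pivot -11 → sign −
step 1: pivot 5/11 → sign +
step 2: pivot -6/5 → sign −
signature = (1, 2, 0)

Answer: (1, 2, 0)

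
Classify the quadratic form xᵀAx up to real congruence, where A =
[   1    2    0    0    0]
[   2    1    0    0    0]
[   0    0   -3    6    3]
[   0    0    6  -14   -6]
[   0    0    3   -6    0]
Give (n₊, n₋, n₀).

step 0: pivot 1 → sign +
step 1: pivot -3 → sign −
step 2: pivot -3 → sign −
step 3: pivot -2 → sign −
step 4: pivot 3 → sign +
signature = (2, 3, 0)

Answer: (2, 3, 0)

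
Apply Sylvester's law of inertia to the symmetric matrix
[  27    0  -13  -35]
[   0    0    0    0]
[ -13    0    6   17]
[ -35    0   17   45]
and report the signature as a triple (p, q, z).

step 0: pivot 27 → sign +
step 1: pivot -7/27 → sign −
step 2: pivot -2/7 → sign −
step 3: row/col 3 already zero → sign 0
signature = (1, 2, 1)

Answer: (1, 2, 1)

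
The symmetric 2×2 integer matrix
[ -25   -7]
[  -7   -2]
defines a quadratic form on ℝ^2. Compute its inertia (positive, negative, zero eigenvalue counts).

step 0: pivot -25 → sign −
step 1: pivot -1/25 → sign −
signature = (0, 2, 0)

Answer: (0, 2, 0)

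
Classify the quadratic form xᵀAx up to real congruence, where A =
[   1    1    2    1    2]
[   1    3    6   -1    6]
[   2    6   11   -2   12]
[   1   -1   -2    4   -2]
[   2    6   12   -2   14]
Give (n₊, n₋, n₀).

Answer: (4, 1, 0)

Derivation:
step 0: pivot 1 → sign +
step 1: pivot 2 → sign +
step 2: pivot -1 → sign −
step 3: pivot 1 → sign +
step 4: pivot 2 → sign +
signature = (4, 1, 0)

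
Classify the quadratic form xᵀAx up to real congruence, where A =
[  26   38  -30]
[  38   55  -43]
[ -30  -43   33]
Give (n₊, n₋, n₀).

step 0: pivot 26 → sign +
step 1: pivot -7/13 → sign −
step 2: pivot -2/7 → sign −
signature = (1, 2, 0)

Answer: (1, 2, 0)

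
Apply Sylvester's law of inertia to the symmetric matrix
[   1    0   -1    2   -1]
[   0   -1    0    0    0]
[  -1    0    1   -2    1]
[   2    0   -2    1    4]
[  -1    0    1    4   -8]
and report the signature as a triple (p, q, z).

Answer: (2, 2, 1)

Derivation:
step 0: pivot 1 → sign +
step 1: pivot -1 → sign −
step 2: pivot -3 → sign −
step 3: pivot 3 → sign +
step 4: row/col 4 already zero → sign 0
signature = (2, 2, 1)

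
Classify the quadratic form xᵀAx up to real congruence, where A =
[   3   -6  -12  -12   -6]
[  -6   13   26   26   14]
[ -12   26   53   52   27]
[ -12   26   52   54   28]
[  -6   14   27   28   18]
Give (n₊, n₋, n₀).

Answer: (5, 0, 0)

Derivation:
step 0: pivot 3 → sign +
step 1: pivot 1 → sign +
step 2: pivot 1 → sign +
step 3: pivot 2 → sign +
step 4: pivot 1 → sign +
signature = (5, 0, 0)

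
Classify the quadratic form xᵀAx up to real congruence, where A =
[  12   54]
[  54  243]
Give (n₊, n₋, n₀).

step 0: pivot 12 → sign +
step 1: row/col 1 already zero → sign 0
signature = (1, 0, 1)

Answer: (1, 0, 1)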